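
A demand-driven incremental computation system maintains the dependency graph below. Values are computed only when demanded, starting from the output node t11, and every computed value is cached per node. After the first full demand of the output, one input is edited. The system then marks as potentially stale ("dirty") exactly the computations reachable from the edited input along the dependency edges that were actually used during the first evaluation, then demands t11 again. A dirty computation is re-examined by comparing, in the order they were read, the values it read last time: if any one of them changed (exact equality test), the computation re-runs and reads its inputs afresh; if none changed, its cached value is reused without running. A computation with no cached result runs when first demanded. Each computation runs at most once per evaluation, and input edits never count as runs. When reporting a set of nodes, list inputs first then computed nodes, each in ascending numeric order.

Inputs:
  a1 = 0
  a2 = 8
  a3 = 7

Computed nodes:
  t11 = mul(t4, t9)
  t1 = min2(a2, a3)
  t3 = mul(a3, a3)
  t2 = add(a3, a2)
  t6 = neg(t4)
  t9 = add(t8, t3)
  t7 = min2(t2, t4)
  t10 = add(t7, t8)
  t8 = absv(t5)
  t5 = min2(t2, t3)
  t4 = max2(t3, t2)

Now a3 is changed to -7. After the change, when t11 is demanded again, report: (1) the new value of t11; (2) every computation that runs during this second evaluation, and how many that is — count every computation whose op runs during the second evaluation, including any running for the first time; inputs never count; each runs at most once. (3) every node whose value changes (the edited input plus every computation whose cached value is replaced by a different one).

First evaluation (everything demanded from the output):
  t2 = add(7, 8) = 15
  t3 = mul(7, 7) = 49
  t4 = max2(49, 15) = 49
  t5 = min2(15, 49) = 15
  t8 = absv(15) = 15
  t9 = add(15, 49) = 64
  t11 = mul(49, 64) = 3136

Propagation after the edit:
  t2: runs — a3 7->-7; result 1.
  t3: runs — a3 7->-7; a3 7->-7; result 49 (same value as before).
  t4: runs — t2 15->1; result 49 (same value as before).
  t5: runs — t2 15->1; result 1.
  t8: runs — t5 15->1; result 1.
  t9: runs — t8 15->1; result 50.
  t11: runs — t9 64->50; result 2450.

New value of t11: 2450.
Computations that run: t2, t3, t4, t5, t8, t9, t11 — 7 in total.
Values that change: a3, t2, t5, t8, t9, t11.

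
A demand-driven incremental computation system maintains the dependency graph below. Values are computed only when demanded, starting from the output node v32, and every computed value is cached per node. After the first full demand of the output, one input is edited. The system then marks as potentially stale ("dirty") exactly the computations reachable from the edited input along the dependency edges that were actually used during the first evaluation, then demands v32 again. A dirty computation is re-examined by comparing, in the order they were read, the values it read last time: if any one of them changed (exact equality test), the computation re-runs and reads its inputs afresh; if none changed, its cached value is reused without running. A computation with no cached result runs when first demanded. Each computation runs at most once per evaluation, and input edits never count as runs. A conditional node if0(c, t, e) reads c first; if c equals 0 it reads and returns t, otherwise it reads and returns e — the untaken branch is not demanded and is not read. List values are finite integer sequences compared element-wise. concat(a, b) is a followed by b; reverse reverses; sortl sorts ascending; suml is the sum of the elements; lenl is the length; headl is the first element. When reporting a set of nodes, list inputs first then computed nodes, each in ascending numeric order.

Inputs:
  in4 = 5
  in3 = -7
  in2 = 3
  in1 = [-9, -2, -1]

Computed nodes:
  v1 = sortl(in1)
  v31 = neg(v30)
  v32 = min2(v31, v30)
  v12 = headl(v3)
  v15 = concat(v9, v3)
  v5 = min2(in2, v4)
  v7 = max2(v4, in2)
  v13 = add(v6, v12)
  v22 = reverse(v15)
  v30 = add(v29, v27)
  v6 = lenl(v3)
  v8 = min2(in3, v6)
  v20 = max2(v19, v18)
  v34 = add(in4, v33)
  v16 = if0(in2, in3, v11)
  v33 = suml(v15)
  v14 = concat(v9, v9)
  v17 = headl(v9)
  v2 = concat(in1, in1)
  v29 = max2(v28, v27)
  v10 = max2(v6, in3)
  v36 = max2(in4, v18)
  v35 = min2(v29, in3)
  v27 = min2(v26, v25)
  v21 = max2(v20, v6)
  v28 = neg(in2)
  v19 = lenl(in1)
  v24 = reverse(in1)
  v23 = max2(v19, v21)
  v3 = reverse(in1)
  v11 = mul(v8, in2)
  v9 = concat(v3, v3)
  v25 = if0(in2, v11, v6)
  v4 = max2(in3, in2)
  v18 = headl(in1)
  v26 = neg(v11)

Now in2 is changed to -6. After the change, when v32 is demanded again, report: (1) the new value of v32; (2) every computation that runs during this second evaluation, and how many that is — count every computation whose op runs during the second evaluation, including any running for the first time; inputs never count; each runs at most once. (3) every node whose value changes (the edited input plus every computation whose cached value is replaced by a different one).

First evaluation (everything demanded from the output):
  v3 = reverse([-9, -2, -1]) = [-1, -2, -9]
  v6 = lenl([-1, -2, -9]) = 3
  v8 = min2(-7, 3) = -7
  v11 = mul(-7, 3) = -21
  v25 = if0(in2=3 -> else branch v6) = 3
  v26 = neg(-21) = 21
  v27 = min2(21, 3) = 3
  v28 = neg(3) = -3
  v29 = max2(-3, 3) = 3
  v30 = add(3, 3) = 6
  v31 = neg(6) = -6
  v32 = min2(-6, 6) = -6

Propagation after the edit:
  v11: runs — in2 3->-6; result 42.
  v25: runs — in2 3->-6; result 3 (same value as before).
  v26: runs — v11 -21->42; result -42.
  v27: runs — v26 21->-42; result -42.
  v28: runs — in2 3->-6; result 6.
  v29: runs — v28 -3->6; v27 3->-42; result 6.
  v30: runs — v29 3->6; v27 3->-42; result -36.
  v31: runs — v30 6->-36; result 36.
  v32: runs — v31 -6->36; v30 6->-36; result -36.

New value of v32: -36.
Computations that run: v11, v25, v26, v27, v28, v29, v30, v31, v32 — 9 in total.
Values that change: in2, v11, v26, v27, v28, v29, v30, v31, v32.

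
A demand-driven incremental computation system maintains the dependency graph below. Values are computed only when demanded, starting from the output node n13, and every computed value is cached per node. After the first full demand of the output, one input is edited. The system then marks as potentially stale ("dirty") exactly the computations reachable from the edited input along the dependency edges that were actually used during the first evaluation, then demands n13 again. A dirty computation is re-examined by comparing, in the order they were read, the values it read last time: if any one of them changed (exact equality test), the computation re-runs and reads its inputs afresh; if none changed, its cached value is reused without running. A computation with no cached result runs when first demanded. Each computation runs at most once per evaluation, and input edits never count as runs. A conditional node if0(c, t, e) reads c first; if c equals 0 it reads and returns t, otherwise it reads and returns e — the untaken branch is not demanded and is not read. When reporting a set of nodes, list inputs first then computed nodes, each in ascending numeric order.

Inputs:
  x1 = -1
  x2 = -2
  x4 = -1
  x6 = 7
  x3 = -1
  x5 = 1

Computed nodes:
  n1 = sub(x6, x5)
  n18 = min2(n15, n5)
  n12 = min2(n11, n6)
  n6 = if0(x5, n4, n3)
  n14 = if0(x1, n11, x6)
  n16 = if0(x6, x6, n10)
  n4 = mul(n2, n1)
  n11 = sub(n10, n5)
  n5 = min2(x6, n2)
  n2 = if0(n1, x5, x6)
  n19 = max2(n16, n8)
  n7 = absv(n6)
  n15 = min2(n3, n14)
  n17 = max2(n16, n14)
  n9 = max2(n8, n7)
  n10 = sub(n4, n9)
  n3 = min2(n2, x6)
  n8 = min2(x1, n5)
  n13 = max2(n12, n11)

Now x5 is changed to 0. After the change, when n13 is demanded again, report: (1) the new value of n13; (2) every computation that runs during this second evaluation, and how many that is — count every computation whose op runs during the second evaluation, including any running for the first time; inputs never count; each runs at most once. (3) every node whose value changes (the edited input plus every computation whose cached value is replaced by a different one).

First evaluation (everything demanded from the output):
  n1 = sub(7, 1) = 6
  n2 = if0(n1=6 -> else branch x6) = 7
  n3 = min2(7, 7) = 7
  n4 = mul(7, 6) = 42
  n5 = min2(7, 7) = 7
  n6 = if0(x5=1 -> else branch n3) = 7
  n7 = absv(7) = 7
  n8 = min2(-1, 7) = -1
  n9 = max2(-1, 7) = 7
  n10 = sub(42, 7) = 35
  n11 = sub(35, 7) = 28
  n12 = min2(28, 7) = 7
  n13 = max2(7, 28) = 28

Propagation after the edit:
  n1: runs — x5 1->0; result 7.
  n2: runs — n1 6->7; result 7 (same value as before).
  n3: marked dirty but never re-examined — demand shifted away from it.
  n4: runs — n1 6->7; result 49.
  n5: checked — values it read are unchanged (x6 unchanged, n2 unchanged); reused cached 7 without running.
  n6: runs — x5 1->0; result 49.
  n7: runs — n6 7->49; result 49.
  n8: checked — values it read are unchanged (x1 unchanged, n5 unchanged); reused cached -1 without running.
  n9: runs — n7 7->49; result 49.
  n10: runs — n4 42->49; n9 7->49; result 0.
  n11: runs — n10 35->0; result -7.
  n12: runs — n11 28->-7; n6 7->49; result -7.
  n13: runs — n12 7->-7; n11 28->-7; result -7.

Key observation: a condition flipped, so demand moved to the other branch — n3 is never re-examined.

New value of n13: -7.
Computations that run: n1, n2, n4, n6, n7, n9, n10, n11, n12, n13 — 10 in total.
Values that change: x5, n1, n4, n6, n7, n9, n10, n11, n12, n13.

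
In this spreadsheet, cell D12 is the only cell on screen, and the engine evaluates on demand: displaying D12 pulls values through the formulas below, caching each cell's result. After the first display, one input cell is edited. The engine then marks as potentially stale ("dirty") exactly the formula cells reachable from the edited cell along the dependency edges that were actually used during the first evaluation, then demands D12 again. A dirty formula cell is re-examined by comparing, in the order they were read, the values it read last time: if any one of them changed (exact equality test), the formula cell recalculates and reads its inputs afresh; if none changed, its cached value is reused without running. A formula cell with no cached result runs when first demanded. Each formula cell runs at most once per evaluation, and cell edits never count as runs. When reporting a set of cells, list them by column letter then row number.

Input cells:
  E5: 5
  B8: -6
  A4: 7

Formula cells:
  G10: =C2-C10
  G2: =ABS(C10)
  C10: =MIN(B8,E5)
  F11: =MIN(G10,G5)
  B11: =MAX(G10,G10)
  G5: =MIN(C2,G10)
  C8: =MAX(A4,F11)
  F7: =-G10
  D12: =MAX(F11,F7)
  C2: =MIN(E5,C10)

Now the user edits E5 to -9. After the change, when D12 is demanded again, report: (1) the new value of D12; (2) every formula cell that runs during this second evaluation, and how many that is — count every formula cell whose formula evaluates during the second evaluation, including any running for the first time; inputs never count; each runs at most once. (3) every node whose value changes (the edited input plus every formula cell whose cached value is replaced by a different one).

Initial pass — values computed on the first demand:
  C10 = MIN(-6, 5) = -6
  C2 = MIN(5, -6) = -6
  G10 = -6 - -6 = 0
  F7 = -(0) = 0
  G5 = MIN(-6, 0) = -6
  F11 = MIN(0, -6) = -6
  D12 = MAX(-6, 0) = 0

Second demand — change propagation:
  C10: re-runs because E5 5->-9; new result -9.
  C2: re-runs because E5 5->-9; C10 -6->-9; new result -9.
  G10: re-runs because C2 -6->-9; C10 -6->-9; new result 0 (unchanged).
  F7: re-examined; everything it read last time is the same (G10 unchanged) — cache 0 kept, no run.
  G5: re-runs because C2 -6->-9; new result -9.
  F11: re-runs because G5 -6->-9; new result -9.
  D12: re-runs because F11 -6->-9; new result 0 (unchanged).

The important point: at F7 every value read last time is unchanged, so the dirty flag clears without a run.

D12 now evaluates to 0.
Run set: C2, C10, D12, F11, G5, G10 (6 run).
Changed values: C2, C10, E5, F11, G5.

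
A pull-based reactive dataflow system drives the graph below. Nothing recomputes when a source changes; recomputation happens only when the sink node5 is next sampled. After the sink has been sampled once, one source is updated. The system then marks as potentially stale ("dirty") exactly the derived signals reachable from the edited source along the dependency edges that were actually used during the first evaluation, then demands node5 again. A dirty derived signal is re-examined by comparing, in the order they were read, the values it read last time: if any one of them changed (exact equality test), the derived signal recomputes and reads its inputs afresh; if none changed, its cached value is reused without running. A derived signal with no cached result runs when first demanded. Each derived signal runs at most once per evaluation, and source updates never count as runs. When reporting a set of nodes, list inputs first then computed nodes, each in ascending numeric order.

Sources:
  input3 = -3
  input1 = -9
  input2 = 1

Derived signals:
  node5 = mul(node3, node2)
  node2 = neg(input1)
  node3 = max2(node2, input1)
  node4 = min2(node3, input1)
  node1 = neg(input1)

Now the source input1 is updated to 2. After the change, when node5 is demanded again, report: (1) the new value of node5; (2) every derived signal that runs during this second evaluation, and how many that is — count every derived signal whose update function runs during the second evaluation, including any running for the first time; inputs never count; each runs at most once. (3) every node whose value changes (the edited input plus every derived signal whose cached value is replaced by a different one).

New value of node5: -4.
Derived signals that run: node2, node3, node5 — 3 in total.
Values that change: input1, node2, node3, node5.

First evaluation (everything demanded from the output):
  node2 = neg(-9) = 9
  node3 = max2(9, -9) = 9
  node5 = mul(9, 9) = 81

Propagation after the edit:
  node2: runs — input1 -9->2; result -2.
  node3: runs — node2 9->-2; input1 -9->2; result 2.
  node5: runs — node3 9->2; node2 9->-2; result -4.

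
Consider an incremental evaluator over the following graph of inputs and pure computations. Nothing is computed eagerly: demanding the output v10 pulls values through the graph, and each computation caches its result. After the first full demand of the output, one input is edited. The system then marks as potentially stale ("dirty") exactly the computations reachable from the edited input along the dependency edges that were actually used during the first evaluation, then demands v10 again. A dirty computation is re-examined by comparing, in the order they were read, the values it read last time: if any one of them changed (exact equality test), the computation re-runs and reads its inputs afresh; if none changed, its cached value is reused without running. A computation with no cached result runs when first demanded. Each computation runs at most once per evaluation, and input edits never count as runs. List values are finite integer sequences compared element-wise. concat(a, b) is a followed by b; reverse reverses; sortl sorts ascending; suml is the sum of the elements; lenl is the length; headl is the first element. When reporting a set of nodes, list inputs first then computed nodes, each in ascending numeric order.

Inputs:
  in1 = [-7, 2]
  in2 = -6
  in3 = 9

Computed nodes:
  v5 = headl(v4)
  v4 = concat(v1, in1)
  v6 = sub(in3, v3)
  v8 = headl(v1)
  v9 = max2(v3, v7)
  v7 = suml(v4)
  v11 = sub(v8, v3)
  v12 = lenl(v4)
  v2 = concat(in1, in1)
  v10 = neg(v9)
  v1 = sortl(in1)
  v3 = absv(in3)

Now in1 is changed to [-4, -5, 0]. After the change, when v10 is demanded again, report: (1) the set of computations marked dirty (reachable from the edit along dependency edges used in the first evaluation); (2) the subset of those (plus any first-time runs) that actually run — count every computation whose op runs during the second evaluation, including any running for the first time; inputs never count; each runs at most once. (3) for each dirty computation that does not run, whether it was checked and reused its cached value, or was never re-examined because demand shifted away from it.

Dirty set: v1, v4, v7, v9, v10.
Run set: v1, v4, v7, v9 (4 run).
Re-examined without running (cache reused): v10.
The important point: v9 recomputes to an identical value, and the output ends up unchanged.

Initial pass — values computed on the first demand:
  v1 = sortl([-7, 2]) = [-7, 2]
  v3 = absv(9) = 9
  v4 = concat([-7, 2], [-7, 2]) = [-7, 2, -7, 2]
  v7 = suml([-7, 2, -7, 2]) = -10
  v9 = max2(9, -10) = 9
  v10 = neg(9) = -9

Second demand — change propagation:
  v1: re-runs because in1 [-7, 2]->[-4, -5, 0]; new result [-5, -4, 0].
  v4: re-runs because v1 [-7, 2]->[-5, -4, 0]; in1 [-7, 2]->[-4, -5, 0]; new result [-5, -4, 0, -4, -5, 0].
  v7: re-runs because v4 [-7, 2, -7, 2]->[-5, -4, 0, -4, -5, 0]; new result -18.
  v9: re-runs because v7 -10->-18; new result 9 (unchanged).
  v10: re-examined; everything it read last time is the same (v9 unchanged) — cache -9 kept, no run.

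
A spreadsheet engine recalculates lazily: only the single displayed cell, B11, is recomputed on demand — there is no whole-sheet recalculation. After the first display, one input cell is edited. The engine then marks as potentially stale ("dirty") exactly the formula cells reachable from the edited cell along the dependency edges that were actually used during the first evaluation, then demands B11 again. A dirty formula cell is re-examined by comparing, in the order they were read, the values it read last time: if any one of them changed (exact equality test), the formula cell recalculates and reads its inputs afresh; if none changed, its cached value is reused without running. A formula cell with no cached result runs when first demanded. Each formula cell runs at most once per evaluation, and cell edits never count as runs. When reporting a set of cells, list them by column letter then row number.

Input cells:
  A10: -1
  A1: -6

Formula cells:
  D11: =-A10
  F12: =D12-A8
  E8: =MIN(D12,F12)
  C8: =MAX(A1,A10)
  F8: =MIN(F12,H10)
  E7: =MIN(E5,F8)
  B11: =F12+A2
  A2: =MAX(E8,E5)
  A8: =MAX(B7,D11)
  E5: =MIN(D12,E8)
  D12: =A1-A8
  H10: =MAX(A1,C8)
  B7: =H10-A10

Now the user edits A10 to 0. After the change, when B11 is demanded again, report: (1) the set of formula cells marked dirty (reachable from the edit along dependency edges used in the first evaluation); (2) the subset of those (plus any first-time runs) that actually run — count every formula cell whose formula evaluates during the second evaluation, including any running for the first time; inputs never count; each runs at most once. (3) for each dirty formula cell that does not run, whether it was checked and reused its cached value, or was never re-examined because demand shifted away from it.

Marked dirty: A2, A8, B7, B11, C8, D11, D12, E5, E8, F12, H10.
Formula cells that run: A2, A8, B7, B11, C8, D11, D12, E5, E8, F12, H10 — 11 in total.
Every dirty formula cell ran.

First evaluation (everything demanded from the output):
  C8 = MAX(-6, -1) = -1
  D11 = -(-1) = 1
  H10 = MAX(-6, -1) = -1
  B7 = -1 - -1 = 0
  A8 = MAX(0, 1) = 1
  D12 = -6 - 1 = -7
  F12 = -7 - 1 = -8
  E8 = MIN(-7, -8) = -8
  E5 = MIN(-7, -8) = -8
  A2 = MAX(-8, -8) = -8
  B11 = -8 + -8 = -16

Propagation after the edit:
  C8: runs — A10 -1->0; result 0.
  D11: runs — A10 -1->0; result 0.
  H10: runs — C8 -1->0; result 0.
  B7: runs — H10 -1->0; A10 -1->0; result 0 (same value as before).
  A8: runs — D11 1->0; result 0.
  D12: runs — A8 1->0; result -6.
  F12: runs — D12 -7->-6; A8 1->0; result -6.
  E8: runs — D12 -7->-6; F12 -8->-6; result -6.
  E5: runs — D12 -7->-6; E8 -8->-6; result -6.
  A2: runs — E8 -8->-6; E5 -8->-6; result -6.
  B11: runs — F12 -8->-6; A2 -8->-6; result -12.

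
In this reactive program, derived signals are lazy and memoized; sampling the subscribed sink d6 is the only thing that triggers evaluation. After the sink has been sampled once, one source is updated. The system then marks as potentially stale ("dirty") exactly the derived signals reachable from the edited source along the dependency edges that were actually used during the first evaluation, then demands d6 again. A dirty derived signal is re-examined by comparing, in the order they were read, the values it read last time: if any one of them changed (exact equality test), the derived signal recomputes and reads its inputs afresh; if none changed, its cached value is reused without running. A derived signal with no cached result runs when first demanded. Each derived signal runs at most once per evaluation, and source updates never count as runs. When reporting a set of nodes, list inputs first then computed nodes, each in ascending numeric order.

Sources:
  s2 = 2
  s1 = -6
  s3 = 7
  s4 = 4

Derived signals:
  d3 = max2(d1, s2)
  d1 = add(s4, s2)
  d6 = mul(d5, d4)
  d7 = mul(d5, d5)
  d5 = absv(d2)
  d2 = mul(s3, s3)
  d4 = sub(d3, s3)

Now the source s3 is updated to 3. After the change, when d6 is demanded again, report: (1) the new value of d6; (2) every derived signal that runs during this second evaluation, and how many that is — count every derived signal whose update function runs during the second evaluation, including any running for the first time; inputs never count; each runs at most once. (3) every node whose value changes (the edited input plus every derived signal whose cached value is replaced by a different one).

First demand of the output computes:
  d1 = add(4, 2) = 6
  d2 = mul(7, 7) = 49
  d3 = max2(6, 2) = 6
  d4 = sub(6, 7) = -1
  d5 = absv(49) = 49
  d6 = mul(49, -1) = -49

After the edit, cleaning proceeds:
  d2: a read changed (s3 7->3; s3 7->3) — executes, giving 9.
  d4: a read changed (s3 7->3) — executes, giving 3.
  d5: a read changed (d2 49->9) — executes, giving 9.
  d6: a read changed (d5 49->9; d4 -1->3) — executes, giving 27.

Demanding d6 again yields 27.
4 derived signals run: d2, d4, d5, d6.
The nodes whose values change: s3, d2, d4, d5, d6.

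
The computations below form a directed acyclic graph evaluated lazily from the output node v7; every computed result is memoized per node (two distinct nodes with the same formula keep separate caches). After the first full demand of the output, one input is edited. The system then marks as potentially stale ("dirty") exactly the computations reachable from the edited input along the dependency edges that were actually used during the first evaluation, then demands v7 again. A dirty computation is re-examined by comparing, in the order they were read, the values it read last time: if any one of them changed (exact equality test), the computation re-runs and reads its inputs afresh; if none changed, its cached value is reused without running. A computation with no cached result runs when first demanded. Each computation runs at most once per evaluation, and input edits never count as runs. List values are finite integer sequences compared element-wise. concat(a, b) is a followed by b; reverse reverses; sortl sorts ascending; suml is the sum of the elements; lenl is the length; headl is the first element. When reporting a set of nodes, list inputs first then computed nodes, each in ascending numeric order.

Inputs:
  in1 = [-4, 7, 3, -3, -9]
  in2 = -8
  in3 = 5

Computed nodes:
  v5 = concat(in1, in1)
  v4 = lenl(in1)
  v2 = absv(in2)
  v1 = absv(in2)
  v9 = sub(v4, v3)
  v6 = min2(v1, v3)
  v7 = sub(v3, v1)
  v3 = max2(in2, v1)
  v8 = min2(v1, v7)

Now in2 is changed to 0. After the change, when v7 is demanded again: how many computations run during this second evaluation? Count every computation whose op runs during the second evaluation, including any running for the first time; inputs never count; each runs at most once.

First demand of the output computes:
  v1 = absv(-8) = 8
  v3 = max2(-8, 8) = 8
  v7 = sub(8, 8) = 0

After the edit, cleaning proceeds:
  v1: a read changed (in2 -8->0) — executes, giving 0.
  v3: a read changed (in2 -8->0; v1 8->0) — executes, giving 0.
  v7: a read changed (v3 8->0; v1 8->0) — executes, giving 0 — identical to its old value.

3 computations run: v1, v3, v7.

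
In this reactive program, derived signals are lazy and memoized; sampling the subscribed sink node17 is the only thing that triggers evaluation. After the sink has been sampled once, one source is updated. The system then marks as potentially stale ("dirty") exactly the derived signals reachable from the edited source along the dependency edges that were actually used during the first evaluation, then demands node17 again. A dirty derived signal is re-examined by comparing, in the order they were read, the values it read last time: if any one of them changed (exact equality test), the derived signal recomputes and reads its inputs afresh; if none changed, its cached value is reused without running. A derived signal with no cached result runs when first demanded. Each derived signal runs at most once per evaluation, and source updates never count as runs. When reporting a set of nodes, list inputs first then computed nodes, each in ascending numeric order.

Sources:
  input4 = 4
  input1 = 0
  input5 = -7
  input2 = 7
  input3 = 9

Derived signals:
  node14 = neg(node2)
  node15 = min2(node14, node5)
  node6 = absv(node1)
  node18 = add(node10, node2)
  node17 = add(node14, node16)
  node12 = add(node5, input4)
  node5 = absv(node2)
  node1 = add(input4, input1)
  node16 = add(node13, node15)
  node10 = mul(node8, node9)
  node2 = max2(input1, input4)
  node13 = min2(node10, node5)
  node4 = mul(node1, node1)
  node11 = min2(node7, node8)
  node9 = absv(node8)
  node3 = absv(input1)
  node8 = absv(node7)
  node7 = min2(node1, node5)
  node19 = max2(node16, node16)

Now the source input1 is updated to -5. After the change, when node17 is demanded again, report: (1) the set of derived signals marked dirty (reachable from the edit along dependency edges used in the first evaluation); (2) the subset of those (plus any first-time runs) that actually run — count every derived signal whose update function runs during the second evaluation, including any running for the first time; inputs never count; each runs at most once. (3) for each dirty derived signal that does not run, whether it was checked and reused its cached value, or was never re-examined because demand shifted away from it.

The edit dirties: node1, node2, node5, node7, node8, node9, node10, node13, node14, node15, node16, node17.
9 derived signals run: node1, node2, node7, node8, node9, node10, node13, node16, node17.
Cache hits after checking: node5, node14, node15.
Note where the cutoff bites: node5 is checked, finds nothing changed, and keeps its cache.

First demand of the output computes:
  node1 = add(4, 0) = 4
  node2 = max2(0, 4) = 4
  node5 = absv(4) = 4
  node7 = min2(4, 4) = 4
  node8 = absv(4) = 4
  node9 = absv(4) = 4
  node10 = mul(4, 4) = 16
  node13 = min2(16, 4) = 4
  node14 = neg(4) = -4
  node15 = min2(-4, 4) = -4
  node16 = add(4, -4) = 0
  node17 = add(-4, 0) = -4

After the edit, cleaning proceeds:
  node1: a read changed (input1 0->-5) — executes, giving -1.
  node2: a read changed (input1 0->-5) — executes, giving 4 — identical to its old value.
  node5: dirty, but its reads are unchanged (node2 unchanged); cached 4 stands.
  node7: a read changed (node1 4->-1) — executes, giving -1.
  node8: a read changed (node7 4->-1) — executes, giving 1.
  node9: a read changed (node8 4->1) — executes, giving 1.
  node10: a read changed (node8 4->1; node9 4->1) — executes, giving 1.
  node13: a read changed (node10 16->1) — executes, giving 1.
  node14: dirty, but its reads are unchanged (node2 unchanged); cached -4 stands.
  node15: dirty, but its reads are unchanged (node14 unchanged, node5 unchanged); cached -4 stands.
  node16: a read changed (node13 4->1) — executes, giving -3.
  node17: a read changed (node16 0->-3) — executes, giving -7.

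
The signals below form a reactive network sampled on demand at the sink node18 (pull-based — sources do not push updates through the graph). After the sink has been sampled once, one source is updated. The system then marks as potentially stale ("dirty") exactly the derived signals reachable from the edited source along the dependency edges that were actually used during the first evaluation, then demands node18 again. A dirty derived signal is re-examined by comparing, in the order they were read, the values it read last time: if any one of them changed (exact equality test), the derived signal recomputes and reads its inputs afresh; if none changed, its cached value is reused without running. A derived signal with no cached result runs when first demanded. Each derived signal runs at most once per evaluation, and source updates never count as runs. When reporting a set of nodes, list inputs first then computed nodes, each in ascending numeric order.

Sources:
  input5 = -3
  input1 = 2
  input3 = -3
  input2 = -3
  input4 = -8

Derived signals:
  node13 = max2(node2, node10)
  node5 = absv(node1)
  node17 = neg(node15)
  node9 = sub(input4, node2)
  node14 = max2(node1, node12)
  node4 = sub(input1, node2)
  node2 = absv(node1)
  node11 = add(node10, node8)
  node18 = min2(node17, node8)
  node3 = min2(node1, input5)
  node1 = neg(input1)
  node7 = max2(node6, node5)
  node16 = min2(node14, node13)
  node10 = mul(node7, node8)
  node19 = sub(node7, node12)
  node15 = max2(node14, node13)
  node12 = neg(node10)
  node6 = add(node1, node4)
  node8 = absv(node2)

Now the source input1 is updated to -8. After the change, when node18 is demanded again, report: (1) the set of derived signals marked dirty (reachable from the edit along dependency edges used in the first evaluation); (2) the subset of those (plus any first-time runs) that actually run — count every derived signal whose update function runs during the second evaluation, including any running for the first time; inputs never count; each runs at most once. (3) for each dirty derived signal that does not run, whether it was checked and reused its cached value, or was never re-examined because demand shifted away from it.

Dirty set: node1, node2, node4, node5, node6, node7, node8, node10, node12, node13, node14, node15, node17, node18.
Run set: node1, node2, node4, node5, node6, node7, node8, node10, node12, node13, node14, node15, node17, node18 (14 run).
All dirty derived signals ended up running.

Initial pass — values computed on the first demand:
  node1 = neg(2) = -2
  node2 = absv(-2) = 2
  node4 = sub(2, 2) = 0
  node5 = absv(-2) = 2
  node6 = add(-2, 0) = -2
  node7 = max2(-2, 2) = 2
  node8 = absv(2) = 2
  node10 = mul(2, 2) = 4
  node12 = neg(4) = -4
  node13 = max2(2, 4) = 4
  node14 = max2(-2, -4) = -2
  node15 = max2(-2, 4) = 4
  node17 = neg(4) = -4
  node18 = min2(-4, 2) = -4

Second demand — change propagation:
  node1: re-runs because input1 2->-8; new result 8.
  node2: re-runs because node1 -2->8; new result 8.
  node4: re-runs because input1 2->-8; node2 2->8; new result -16.
  node5: re-runs because node1 -2->8; new result 8.
  node6: re-runs because node1 -2->8; node4 0->-16; new result -8.
  node7: re-runs because node6 -2->-8; node5 2->8; new result 8.
  node8: re-runs because node2 2->8; new result 8.
  node10: re-runs because node7 2->8; node8 2->8; new result 64.
  node12: re-runs because node10 4->64; new result -64.
  node13: re-runs because node2 2->8; node10 4->64; new result 64.
  node14: re-runs because node1 -2->8; node12 -4->-64; new result 8.
  node15: re-runs because node14 -2->8; node13 4->64; new result 64.
  node17: re-runs because node15 4->64; new result -64.
  node18: re-runs because node17 -4->-64; node8 2->8; new result -64.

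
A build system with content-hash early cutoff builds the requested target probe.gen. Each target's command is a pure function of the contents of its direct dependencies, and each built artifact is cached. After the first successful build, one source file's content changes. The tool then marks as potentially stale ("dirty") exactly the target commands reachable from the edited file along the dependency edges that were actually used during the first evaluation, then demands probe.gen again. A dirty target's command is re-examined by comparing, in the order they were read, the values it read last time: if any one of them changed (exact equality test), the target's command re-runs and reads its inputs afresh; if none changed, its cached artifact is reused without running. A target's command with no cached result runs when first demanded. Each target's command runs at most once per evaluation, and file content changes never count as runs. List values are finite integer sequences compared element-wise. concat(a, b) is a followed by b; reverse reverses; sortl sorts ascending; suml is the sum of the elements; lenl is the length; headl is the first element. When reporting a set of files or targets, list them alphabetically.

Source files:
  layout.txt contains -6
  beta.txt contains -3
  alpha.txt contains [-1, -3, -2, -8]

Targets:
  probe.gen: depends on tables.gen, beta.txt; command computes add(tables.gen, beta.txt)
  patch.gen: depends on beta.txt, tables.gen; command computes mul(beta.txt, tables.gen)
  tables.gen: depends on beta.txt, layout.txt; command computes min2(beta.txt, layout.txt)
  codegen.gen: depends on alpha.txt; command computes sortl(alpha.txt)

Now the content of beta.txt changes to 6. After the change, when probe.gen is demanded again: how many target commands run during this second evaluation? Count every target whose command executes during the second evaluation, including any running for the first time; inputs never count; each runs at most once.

Target commands that run: probe.gen, tables.gen — 2 in total.

First evaluation (everything demanded from the output):
  tables.gen = min2(-3, -6) = -6
  probe.gen = add(-6, -3) = -9

Propagation after the edit:
  tables.gen: runs — beta.txt -3->6; result -6 (same value as before).
  probe.gen: runs — beta.txt -3->6; result 0.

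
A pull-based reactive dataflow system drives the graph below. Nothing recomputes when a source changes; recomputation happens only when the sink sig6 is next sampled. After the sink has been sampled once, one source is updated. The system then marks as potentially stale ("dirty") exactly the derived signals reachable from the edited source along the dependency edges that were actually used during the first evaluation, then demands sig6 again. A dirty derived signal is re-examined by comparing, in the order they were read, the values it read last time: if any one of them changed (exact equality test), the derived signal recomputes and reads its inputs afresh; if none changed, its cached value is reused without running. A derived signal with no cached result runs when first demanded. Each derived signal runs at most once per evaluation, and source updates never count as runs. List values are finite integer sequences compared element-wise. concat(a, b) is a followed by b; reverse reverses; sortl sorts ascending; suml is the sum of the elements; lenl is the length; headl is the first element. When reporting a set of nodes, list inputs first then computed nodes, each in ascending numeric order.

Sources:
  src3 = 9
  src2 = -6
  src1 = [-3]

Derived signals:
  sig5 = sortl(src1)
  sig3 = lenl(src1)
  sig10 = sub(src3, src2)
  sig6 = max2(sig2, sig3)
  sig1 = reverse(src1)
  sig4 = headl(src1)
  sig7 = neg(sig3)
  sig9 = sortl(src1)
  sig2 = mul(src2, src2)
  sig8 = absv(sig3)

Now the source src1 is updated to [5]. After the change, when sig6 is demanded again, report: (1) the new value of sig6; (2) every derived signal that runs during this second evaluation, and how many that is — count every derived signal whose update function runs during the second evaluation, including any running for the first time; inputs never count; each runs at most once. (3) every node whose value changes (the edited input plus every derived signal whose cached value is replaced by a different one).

New value of sig6: 36.
Derived signals that run: sig3 — 1 in total.
Values that change: src1.
Key observation: the change is absorbed at sig3 — it re-runs but produces the same value, and the output's value is unchanged.

First evaluation (everything demanded from the output):
  sig2 = mul(-6, -6) = 36
  sig3 = lenl([-3]) = 1
  sig6 = max2(36, 1) = 36

Propagation after the edit:
  sig3: runs — src1 [-3]->[5]; result 1 (same value as before).
  sig6: checked — values it read are unchanged (sig2 unchanged, sig3 unchanged); reused cached 36 without running.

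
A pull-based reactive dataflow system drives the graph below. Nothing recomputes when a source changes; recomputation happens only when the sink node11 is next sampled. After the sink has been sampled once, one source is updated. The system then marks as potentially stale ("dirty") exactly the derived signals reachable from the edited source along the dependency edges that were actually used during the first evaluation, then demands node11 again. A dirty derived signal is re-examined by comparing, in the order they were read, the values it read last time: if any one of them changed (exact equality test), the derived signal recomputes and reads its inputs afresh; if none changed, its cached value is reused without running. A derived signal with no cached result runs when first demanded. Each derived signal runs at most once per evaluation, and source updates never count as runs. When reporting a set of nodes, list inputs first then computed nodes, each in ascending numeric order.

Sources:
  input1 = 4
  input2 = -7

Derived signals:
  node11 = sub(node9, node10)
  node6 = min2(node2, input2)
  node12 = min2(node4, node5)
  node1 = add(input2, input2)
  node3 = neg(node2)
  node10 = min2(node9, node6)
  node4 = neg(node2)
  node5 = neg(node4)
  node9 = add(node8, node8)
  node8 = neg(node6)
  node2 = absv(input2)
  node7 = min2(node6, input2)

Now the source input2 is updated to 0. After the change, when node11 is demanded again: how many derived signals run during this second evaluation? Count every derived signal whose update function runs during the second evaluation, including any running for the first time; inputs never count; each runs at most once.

First evaluation (everything demanded from the output):
  node2 = absv(-7) = 7
  node6 = min2(7, -7) = -7
  node8 = neg(-7) = 7
  node9 = add(7, 7) = 14
  node10 = min2(14, -7) = -7
  node11 = sub(14, -7) = 21

Propagation after the edit:
  node2: runs — input2 -7->0; result 0.
  node6: runs — node2 7->0; input2 -7->0; result 0.
  node8: runs — node6 -7->0; result 0.
  node9: runs — node8 7->0; node8 7->0; result 0.
  node10: runs — node9 14->0; node6 -7->0; result 0.
  node11: runs — node9 14->0; node10 -7->0; result 0.

Derived signals that run: node2, node6, node8, node9, node10, node11 — 6 in total.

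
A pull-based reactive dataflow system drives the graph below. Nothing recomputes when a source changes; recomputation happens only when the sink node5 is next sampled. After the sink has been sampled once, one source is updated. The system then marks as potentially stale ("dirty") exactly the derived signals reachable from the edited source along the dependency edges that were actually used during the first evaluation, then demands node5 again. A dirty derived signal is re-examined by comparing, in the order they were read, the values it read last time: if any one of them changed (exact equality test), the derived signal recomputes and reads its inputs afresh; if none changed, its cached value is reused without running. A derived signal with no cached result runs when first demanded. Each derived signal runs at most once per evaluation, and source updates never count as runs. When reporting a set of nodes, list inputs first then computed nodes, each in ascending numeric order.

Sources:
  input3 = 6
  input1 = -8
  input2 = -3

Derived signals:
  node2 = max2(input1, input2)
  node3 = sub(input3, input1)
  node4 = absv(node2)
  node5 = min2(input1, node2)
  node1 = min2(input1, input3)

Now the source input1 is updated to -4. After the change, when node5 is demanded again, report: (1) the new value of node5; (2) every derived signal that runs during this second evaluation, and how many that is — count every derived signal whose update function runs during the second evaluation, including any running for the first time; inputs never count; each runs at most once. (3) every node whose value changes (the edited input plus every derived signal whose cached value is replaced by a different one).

First evaluation (everything demanded from the output):
  node2 = max2(-8, -3) = -3
  node5 = min2(-8, -3) = -8

Propagation after the edit:
  node2: runs — input1 -8->-4; result -3 (same value as before).
  node5: runs — input1 -8->-4; result -4.

New value of node5: -4.
Derived signals that run: node2, node5 — 2 in total.
Values that change: input1, node5.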